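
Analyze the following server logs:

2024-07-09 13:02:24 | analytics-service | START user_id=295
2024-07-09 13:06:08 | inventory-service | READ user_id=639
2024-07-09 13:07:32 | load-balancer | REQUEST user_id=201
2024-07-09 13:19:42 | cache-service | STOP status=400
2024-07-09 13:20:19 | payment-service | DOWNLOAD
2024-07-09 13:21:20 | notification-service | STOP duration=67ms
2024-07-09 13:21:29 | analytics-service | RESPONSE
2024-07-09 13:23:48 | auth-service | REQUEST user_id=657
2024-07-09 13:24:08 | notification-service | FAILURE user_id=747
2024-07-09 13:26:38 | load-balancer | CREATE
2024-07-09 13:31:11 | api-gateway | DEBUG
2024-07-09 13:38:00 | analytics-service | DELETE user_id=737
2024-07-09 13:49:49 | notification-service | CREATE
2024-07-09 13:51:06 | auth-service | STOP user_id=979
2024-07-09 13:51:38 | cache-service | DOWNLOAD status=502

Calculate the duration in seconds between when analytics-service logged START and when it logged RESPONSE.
1145

To find the time between events:

1. Locate the first START event for analytics-service: 2024-07-09 13:02:24
2. Locate the first RESPONSE event for analytics-service: 2024-07-09 13:21:29
3. Calculate the difference: 2024-07-09 13:21:29 - 2024-07-09 13:02:24 = 1145 seconds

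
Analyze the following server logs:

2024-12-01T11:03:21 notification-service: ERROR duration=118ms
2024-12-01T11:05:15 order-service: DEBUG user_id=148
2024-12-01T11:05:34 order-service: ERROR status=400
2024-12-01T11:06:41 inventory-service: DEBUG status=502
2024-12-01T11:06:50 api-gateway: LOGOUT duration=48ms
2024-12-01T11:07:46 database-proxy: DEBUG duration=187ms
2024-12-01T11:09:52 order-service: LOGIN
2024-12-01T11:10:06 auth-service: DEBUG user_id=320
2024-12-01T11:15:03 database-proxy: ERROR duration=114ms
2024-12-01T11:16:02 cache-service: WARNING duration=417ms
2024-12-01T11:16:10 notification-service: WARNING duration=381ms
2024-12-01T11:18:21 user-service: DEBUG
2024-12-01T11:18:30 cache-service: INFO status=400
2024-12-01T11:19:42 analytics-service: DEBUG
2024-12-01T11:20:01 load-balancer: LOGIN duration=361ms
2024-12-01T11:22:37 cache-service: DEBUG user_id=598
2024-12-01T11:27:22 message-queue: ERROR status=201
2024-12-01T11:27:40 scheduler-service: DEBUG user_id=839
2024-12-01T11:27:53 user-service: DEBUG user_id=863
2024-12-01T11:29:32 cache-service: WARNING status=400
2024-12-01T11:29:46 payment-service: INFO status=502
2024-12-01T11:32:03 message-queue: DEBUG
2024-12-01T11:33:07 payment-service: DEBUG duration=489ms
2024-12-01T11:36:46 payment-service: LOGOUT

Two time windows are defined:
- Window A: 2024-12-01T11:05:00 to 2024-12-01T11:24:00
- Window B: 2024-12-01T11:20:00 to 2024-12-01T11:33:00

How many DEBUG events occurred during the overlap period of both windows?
1

To find overlap events:

1. Window A: 2024-12-01T11:05:00 to 2024-12-01T11:24:00
2. Window B: 2024-12-01T11:20:00 to 2024-12-01T11:33:00
3. Overlap period: 2024-12-01T11:20:00 to 2024-12-01T11:24:00
4. Count DEBUG events in overlap: 1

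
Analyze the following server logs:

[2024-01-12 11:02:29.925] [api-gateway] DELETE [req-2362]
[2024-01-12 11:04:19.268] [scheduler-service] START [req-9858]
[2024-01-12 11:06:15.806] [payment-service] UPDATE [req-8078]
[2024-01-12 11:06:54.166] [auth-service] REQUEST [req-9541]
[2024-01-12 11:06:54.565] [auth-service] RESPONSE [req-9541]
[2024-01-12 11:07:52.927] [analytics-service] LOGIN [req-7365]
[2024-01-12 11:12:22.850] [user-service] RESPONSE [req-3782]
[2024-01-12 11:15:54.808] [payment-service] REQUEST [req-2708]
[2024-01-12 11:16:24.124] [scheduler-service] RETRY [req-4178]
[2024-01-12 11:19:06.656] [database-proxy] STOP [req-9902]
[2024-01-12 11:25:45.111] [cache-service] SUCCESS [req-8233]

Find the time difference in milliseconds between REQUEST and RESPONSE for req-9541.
399

To calculate latency:

1. Find REQUEST with id req-9541: 2024-01-12 11:06:54.166
2. Find RESPONSE with id req-9541: 2024-01-12 11:06:54.565
3. Latency: 2024-01-12 11:06:54.565 - 2024-01-12 11:06:54.166 = 399ms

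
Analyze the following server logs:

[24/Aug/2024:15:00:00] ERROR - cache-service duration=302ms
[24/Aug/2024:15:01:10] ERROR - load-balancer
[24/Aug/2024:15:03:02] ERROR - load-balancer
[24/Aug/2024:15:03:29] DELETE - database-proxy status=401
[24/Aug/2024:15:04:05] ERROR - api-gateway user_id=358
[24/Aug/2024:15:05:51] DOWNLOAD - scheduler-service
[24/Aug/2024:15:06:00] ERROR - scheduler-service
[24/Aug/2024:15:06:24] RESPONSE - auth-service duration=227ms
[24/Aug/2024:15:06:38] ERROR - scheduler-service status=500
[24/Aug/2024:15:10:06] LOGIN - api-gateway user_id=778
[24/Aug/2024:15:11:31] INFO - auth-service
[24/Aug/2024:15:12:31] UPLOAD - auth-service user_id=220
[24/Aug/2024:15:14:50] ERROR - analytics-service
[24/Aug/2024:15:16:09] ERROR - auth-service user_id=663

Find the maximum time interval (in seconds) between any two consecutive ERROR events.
492

To find the longest gap:

1. Extract all ERROR events in chronological order
2. Calculate time differences between consecutive events
3. Find the maximum difference
4. Longest gap: 492 seconds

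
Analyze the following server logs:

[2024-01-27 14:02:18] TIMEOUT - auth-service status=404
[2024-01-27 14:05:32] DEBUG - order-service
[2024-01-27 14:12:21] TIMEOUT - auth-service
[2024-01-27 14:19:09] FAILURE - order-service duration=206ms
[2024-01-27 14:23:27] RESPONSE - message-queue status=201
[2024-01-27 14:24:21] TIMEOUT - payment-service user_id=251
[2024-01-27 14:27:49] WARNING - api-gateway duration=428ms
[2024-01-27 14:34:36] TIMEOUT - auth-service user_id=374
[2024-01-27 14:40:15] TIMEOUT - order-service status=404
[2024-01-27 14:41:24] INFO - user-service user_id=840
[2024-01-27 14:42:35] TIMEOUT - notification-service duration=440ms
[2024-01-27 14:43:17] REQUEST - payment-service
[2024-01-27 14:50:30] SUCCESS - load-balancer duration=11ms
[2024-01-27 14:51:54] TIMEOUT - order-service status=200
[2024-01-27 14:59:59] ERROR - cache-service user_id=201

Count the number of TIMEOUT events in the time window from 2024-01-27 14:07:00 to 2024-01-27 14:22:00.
1

To count events in the time window:

1. Window boundaries: 2024-01-27 14:07:00 to 2024-01-27 14:22:00
2. Filter for TIMEOUT events within this window
3. Count matching events: 1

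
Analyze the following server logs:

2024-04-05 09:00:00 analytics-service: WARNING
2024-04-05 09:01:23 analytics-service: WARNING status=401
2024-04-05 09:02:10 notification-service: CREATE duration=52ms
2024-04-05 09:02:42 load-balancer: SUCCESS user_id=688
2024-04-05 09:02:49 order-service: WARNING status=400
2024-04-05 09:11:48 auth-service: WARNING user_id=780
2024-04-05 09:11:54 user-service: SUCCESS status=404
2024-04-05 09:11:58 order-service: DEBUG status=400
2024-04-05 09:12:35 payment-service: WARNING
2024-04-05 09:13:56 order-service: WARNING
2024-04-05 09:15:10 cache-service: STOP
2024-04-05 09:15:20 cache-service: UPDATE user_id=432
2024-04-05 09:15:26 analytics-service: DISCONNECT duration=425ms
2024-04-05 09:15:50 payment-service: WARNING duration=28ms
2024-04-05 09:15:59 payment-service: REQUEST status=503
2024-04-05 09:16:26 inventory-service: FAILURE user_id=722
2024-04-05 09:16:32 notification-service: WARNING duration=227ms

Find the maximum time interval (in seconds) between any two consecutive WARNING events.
539

To find the longest gap:

1. Extract all WARNING events in chronological order
2. Calculate time differences between consecutive events
3. Find the maximum difference
4. Longest gap: 539 seconds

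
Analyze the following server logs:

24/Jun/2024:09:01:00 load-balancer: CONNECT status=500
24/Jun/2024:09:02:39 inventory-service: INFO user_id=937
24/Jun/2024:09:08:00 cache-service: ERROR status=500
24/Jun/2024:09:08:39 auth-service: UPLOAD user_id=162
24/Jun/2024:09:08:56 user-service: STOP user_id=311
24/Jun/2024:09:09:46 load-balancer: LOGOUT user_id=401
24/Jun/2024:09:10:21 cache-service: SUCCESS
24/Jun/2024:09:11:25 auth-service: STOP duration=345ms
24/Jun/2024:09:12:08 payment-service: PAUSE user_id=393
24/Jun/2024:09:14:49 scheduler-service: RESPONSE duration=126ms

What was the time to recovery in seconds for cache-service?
141

To calculate recovery time:

1. Find ERROR event for cache-service: 24/Jun/2024:09:08:00
2. Find next SUCCESS event for cache-service: 24/Jun/2024:09:10:21
3. Recovery time: 24/Jun/2024:09:10:21 - 24/Jun/2024:09:08:00 = 141 seconds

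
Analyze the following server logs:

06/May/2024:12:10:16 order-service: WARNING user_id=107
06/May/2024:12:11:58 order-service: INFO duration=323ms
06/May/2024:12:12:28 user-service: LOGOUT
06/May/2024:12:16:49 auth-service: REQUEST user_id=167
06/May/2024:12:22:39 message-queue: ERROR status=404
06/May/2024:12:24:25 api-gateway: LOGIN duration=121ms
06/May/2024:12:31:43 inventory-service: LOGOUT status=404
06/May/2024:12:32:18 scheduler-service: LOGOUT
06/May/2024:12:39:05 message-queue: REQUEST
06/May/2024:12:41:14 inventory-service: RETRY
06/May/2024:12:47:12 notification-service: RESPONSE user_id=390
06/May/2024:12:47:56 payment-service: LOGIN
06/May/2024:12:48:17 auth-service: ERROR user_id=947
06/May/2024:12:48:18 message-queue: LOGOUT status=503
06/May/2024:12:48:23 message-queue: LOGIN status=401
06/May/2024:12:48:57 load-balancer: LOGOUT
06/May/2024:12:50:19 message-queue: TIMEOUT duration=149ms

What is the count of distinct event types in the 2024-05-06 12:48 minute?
3

To count unique event types:

1. Filter events in the minute starting at 2024-05-06 12:48
2. Extract event types from matching entries
3. Count unique types: 3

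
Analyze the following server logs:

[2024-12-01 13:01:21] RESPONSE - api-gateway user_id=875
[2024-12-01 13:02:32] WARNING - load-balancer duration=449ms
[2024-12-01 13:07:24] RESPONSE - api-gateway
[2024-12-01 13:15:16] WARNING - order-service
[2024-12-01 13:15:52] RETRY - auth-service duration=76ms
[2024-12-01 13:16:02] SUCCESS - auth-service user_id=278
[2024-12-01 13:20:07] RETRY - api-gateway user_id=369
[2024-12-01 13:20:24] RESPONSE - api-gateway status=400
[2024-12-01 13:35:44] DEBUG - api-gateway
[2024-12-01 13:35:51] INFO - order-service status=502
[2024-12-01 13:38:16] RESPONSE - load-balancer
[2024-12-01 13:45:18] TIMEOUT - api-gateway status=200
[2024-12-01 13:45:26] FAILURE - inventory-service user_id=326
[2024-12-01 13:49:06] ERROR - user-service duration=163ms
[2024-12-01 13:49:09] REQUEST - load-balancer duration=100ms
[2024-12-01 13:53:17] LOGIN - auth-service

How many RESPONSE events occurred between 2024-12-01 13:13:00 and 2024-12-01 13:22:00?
1

To count events in the time window:

1. Window boundaries: 2024-12-01 13:13:00 to 2024-12-01 13:22:00
2. Filter for RESPONSE events within this window
3. Count matching events: 1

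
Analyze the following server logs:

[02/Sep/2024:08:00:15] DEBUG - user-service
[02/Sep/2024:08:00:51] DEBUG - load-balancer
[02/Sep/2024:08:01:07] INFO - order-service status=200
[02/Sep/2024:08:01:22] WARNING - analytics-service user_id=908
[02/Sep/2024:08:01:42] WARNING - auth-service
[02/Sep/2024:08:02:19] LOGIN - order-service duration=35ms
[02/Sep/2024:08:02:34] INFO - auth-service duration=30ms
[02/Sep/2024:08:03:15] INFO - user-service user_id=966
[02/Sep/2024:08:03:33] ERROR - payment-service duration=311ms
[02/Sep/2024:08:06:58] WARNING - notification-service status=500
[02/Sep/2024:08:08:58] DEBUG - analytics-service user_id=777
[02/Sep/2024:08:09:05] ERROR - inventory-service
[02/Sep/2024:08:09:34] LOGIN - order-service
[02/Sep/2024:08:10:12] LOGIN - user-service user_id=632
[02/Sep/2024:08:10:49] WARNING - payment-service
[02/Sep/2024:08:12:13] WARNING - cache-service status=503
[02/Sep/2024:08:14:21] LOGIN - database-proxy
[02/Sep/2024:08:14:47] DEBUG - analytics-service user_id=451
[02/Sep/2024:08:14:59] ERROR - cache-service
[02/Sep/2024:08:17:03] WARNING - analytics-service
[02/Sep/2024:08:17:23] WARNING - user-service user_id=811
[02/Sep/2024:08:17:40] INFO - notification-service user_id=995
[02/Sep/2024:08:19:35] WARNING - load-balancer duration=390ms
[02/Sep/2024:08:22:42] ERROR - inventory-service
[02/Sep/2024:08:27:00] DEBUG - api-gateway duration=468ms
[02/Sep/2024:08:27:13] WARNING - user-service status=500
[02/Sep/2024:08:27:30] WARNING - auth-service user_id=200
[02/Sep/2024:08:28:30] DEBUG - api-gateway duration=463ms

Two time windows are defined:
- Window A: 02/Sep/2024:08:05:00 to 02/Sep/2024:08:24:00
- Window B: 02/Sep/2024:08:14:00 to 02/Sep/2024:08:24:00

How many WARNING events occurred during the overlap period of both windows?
3

To find overlap events:

1. Window A: 02/Sep/2024:08:05:00 to 02/Sep/2024:08:24:00
2. Window B: 02/Sep/2024:08:14:00 to 02/Sep/2024:08:24:00
3. Overlap period: 02/Sep/2024:08:14:00 to 02/Sep/2024:08:24:00
4. Count WARNING events in overlap: 3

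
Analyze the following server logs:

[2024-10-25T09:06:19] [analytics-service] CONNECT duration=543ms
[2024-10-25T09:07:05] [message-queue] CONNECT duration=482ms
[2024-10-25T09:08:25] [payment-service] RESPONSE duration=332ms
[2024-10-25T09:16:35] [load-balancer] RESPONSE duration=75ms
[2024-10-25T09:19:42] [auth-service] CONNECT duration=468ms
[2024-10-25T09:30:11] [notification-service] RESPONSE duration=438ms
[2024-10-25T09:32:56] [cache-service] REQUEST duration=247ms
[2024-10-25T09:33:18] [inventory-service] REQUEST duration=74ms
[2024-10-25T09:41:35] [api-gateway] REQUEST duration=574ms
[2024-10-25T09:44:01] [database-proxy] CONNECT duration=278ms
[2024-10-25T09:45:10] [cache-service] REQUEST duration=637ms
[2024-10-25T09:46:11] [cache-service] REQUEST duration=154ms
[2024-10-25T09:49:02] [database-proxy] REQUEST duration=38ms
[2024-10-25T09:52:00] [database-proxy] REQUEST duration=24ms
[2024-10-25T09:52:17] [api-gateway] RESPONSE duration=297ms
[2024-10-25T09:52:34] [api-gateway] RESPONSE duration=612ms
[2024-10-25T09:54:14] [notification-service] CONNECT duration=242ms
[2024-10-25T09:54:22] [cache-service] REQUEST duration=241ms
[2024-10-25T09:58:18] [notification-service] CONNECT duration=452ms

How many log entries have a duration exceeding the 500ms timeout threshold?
4

To count timeouts:

1. Threshold: 500ms
2. Extract duration from each log entry
3. Count entries where duration > 500
4. Timeout count: 4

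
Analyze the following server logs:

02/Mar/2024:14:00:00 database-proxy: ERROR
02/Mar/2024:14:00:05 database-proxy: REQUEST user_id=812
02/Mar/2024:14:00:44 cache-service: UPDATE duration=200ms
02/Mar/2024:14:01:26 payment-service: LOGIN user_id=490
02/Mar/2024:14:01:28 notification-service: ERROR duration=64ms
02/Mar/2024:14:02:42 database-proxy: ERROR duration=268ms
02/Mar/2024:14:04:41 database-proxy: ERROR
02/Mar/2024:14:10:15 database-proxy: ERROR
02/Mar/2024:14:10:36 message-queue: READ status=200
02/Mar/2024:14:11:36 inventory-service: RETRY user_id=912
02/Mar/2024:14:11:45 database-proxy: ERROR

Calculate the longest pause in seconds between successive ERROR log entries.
334

To find the longest gap:

1. Extract all ERROR events in chronological order
2. Calculate time differences between consecutive events
3. Find the maximum difference
4. Longest gap: 334 seconds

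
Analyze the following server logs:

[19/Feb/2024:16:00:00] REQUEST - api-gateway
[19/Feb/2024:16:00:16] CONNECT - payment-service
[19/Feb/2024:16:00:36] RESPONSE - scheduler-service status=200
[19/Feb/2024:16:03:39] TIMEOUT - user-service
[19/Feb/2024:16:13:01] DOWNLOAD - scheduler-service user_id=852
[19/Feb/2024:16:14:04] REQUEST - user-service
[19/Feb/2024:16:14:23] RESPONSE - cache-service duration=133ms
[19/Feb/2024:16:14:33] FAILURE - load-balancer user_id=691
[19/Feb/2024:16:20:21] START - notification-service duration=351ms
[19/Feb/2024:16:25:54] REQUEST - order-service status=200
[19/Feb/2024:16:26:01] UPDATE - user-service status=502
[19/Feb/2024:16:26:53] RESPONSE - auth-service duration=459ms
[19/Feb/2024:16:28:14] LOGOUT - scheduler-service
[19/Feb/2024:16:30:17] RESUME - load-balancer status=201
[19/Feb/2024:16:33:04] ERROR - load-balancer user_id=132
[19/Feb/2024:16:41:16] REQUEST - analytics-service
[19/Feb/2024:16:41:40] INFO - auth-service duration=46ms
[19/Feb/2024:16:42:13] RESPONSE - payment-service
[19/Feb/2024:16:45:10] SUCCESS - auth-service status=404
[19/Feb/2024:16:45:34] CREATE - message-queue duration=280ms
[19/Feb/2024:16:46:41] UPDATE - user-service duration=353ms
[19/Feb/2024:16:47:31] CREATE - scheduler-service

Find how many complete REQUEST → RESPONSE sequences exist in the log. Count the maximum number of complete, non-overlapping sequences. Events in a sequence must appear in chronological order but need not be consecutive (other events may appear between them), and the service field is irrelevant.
4

To count sequences:

1. Look for pattern: REQUEST → RESPONSE
2. Greedily scan the log in chronological order, matching each sequence element in turn (ignoring service)
3. Each time the full pattern completes, increment the count and restart matching from the next event
4. Complete non-overlapping sequences found: 4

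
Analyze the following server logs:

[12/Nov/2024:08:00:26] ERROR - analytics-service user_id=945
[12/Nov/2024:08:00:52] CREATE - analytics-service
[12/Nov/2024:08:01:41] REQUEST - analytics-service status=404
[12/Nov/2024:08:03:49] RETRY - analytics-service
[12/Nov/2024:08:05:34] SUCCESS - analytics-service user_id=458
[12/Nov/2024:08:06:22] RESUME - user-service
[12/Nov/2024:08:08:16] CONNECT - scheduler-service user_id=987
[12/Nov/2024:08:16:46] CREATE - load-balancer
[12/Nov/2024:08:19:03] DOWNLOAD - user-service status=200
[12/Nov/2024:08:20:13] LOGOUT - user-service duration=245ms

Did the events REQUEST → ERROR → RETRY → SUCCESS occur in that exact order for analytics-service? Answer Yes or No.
No

To verify sequence order:

1. Find all events in sequence REQUEST → ERROR → RETRY → SUCCESS for analytics-service
2. Extract their timestamps
3. Check if timestamps are in ascending order
4. Result: No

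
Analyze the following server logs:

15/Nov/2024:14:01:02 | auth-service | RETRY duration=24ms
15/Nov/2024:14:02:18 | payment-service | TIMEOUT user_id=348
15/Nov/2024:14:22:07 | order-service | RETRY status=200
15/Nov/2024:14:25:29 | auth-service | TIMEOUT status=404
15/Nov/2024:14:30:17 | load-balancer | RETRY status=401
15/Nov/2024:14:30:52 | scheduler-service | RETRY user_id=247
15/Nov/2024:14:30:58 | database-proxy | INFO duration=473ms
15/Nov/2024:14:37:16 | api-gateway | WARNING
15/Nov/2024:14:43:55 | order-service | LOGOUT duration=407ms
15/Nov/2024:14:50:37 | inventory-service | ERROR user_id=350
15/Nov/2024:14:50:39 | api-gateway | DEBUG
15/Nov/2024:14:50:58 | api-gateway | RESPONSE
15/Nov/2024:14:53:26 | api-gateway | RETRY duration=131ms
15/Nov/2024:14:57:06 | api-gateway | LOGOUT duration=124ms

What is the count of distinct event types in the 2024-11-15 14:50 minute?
3

To count unique event types:

1. Filter events in the minute starting at 2024-11-15 14:50
2. Extract event types from matching entries
3. Count unique types: 3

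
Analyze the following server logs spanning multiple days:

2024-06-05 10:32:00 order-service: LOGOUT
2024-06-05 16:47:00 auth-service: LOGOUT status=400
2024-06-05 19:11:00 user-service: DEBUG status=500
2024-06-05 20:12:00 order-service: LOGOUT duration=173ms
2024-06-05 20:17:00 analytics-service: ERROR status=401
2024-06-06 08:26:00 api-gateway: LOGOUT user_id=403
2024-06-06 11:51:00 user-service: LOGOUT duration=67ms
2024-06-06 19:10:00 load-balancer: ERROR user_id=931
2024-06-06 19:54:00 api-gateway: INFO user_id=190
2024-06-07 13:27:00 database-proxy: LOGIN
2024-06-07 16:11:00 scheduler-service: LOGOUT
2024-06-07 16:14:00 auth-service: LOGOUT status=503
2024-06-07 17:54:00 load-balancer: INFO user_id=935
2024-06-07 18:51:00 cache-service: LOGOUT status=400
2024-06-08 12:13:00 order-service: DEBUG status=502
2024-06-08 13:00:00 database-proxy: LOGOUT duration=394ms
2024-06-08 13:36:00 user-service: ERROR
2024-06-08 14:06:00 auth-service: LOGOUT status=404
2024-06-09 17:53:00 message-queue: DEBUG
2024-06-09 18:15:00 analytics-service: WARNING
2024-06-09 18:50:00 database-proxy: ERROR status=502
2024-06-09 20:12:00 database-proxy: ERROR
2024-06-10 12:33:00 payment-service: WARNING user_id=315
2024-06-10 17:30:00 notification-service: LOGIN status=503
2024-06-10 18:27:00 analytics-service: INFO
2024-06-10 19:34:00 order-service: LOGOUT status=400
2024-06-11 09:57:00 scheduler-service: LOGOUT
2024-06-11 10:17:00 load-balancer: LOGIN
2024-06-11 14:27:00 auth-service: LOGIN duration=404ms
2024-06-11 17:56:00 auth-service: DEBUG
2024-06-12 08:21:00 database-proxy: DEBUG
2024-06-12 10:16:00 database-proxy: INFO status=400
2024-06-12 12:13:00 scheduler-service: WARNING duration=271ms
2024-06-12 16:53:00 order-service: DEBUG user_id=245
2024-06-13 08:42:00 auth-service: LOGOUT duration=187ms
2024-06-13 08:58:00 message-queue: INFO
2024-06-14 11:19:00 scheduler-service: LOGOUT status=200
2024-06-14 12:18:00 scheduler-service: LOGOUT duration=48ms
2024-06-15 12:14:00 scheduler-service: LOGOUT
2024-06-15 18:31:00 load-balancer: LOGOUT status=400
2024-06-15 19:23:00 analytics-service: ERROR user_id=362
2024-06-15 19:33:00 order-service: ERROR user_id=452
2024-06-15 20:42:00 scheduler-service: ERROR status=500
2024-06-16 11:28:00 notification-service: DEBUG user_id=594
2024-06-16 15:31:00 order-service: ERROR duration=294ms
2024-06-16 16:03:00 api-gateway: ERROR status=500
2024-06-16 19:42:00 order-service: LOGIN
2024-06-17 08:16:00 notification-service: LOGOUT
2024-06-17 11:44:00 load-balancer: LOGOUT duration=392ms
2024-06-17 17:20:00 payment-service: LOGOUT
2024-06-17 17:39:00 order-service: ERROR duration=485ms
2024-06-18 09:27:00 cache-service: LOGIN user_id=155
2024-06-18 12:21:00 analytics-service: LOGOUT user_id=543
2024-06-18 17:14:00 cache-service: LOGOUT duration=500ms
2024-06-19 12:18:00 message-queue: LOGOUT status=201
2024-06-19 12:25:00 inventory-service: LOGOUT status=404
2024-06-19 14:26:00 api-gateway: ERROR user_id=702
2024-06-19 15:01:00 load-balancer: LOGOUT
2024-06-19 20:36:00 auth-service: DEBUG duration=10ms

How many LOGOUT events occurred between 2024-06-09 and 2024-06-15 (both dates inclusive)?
7

To filter by date range:

1. Date range: 2024-06-09 through 2024-06-15, both dates inclusive
2. Filter for LOGOUT events whose date falls in this range
3. Count matching events: 7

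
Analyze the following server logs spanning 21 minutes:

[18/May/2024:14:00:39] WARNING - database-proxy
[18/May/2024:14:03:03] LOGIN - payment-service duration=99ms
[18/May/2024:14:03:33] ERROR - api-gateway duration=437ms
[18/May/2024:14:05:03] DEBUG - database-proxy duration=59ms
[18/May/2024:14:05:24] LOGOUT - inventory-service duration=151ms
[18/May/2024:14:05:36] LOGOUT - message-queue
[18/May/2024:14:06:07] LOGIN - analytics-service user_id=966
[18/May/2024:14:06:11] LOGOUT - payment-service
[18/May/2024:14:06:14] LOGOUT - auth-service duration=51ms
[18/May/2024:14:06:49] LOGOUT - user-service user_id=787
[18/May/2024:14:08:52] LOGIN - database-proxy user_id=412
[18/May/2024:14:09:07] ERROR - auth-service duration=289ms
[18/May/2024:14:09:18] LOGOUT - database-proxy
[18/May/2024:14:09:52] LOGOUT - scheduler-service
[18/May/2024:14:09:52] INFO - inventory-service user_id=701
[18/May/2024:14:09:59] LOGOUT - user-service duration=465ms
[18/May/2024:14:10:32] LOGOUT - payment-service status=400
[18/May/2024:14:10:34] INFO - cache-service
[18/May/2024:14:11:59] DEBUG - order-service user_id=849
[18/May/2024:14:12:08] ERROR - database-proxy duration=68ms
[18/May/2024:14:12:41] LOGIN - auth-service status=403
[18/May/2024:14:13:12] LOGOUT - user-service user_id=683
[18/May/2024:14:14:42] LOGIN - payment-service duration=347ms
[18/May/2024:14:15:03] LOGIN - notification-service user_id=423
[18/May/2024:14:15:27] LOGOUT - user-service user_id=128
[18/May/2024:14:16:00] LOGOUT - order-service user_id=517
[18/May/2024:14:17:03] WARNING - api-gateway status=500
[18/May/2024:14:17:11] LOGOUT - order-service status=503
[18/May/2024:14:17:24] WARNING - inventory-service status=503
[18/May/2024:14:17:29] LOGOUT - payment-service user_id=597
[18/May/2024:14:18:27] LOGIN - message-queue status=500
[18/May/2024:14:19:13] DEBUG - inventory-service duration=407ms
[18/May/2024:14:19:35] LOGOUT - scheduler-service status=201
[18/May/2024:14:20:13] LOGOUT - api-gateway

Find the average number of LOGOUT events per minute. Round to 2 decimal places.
0.76

To calculate the rate:

1. Count total LOGOUT events: 16
2. Total time period: 21 minutes
3. Rate = 16 / 21 = 0.76 events per minute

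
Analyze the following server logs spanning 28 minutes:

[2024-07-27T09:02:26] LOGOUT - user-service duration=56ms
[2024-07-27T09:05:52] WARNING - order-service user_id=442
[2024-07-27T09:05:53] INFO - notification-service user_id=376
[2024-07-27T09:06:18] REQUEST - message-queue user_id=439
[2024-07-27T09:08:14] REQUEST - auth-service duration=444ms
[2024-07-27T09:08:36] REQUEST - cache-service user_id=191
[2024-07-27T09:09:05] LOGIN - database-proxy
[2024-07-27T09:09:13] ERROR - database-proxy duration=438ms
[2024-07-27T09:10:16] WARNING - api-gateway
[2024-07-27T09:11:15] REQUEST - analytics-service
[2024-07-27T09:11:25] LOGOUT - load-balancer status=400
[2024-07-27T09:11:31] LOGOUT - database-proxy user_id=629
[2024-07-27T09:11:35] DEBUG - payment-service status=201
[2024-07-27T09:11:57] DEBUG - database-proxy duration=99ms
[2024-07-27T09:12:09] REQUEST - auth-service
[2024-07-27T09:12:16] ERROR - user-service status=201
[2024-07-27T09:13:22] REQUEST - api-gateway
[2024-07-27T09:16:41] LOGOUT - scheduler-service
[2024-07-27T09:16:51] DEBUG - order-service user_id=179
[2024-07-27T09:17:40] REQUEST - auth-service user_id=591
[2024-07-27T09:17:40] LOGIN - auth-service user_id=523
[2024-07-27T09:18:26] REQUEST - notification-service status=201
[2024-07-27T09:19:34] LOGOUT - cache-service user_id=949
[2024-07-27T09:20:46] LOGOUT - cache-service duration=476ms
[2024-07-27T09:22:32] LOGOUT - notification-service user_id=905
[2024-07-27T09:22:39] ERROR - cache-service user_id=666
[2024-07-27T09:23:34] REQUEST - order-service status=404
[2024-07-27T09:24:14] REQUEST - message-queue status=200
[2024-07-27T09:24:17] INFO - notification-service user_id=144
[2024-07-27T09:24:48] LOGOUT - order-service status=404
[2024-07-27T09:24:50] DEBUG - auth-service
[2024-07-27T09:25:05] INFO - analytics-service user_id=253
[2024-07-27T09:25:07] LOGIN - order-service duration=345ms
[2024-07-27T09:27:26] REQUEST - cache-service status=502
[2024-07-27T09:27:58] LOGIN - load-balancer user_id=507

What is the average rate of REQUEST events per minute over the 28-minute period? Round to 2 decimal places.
0.39

To calculate the rate:

1. Count total REQUEST events: 11
2. Total time period: 28 minutes
3. Rate = 11 / 28 = 0.39 events per minute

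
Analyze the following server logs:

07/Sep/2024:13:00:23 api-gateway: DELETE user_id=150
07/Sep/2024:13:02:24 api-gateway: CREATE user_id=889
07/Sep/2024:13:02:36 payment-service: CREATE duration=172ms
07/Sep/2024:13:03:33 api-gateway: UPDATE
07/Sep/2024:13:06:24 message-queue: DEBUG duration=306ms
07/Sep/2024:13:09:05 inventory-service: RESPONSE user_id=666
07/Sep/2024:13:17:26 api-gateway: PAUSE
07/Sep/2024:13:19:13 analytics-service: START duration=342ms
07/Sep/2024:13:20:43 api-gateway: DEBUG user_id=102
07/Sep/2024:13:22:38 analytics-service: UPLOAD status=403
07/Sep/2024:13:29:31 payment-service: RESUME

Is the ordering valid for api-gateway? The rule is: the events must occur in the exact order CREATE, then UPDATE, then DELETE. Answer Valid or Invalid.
Invalid

To validate ordering:

1. Required order: CREATE → UPDATE → DELETE
2. Rule: the events must occur in the exact order CREATE, then UPDATE, then DELETE
3. Check actual order of events for api-gateway
4. Result: Invalid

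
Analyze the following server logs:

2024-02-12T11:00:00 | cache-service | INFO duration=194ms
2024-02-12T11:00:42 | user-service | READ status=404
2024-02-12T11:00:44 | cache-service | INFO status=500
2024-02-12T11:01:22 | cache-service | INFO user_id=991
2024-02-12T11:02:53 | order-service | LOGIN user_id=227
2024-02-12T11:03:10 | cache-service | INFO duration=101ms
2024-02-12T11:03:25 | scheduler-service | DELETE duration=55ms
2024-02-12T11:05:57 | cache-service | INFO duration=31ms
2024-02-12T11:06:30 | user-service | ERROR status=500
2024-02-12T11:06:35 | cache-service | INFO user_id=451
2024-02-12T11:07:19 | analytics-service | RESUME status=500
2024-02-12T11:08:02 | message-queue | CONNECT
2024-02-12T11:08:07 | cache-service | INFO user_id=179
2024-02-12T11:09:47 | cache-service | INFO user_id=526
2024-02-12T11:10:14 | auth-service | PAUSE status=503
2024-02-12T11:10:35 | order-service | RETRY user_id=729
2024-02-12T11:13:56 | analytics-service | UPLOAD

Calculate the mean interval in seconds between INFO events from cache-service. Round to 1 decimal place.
83.9

To calculate average interval:

1. Find all INFO events for cache-service in order
2. Calculate time gaps between consecutive events
3. Compute mean of gaps: 587 / 7 = 83.9 seconds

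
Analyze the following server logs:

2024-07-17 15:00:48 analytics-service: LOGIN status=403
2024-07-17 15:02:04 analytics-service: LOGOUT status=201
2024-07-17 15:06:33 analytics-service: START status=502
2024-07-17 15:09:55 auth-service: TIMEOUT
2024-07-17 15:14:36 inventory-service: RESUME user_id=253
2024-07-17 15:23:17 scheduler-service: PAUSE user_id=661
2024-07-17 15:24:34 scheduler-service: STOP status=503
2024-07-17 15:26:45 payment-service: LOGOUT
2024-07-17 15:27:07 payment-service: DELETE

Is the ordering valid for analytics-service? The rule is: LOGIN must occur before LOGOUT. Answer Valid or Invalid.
Valid

To validate ordering:

1. Required order: LOGIN → LOGOUT
2. Rule: LOGIN must occur before LOGOUT
3. Check actual order of events for analytics-service
4. Result: Valid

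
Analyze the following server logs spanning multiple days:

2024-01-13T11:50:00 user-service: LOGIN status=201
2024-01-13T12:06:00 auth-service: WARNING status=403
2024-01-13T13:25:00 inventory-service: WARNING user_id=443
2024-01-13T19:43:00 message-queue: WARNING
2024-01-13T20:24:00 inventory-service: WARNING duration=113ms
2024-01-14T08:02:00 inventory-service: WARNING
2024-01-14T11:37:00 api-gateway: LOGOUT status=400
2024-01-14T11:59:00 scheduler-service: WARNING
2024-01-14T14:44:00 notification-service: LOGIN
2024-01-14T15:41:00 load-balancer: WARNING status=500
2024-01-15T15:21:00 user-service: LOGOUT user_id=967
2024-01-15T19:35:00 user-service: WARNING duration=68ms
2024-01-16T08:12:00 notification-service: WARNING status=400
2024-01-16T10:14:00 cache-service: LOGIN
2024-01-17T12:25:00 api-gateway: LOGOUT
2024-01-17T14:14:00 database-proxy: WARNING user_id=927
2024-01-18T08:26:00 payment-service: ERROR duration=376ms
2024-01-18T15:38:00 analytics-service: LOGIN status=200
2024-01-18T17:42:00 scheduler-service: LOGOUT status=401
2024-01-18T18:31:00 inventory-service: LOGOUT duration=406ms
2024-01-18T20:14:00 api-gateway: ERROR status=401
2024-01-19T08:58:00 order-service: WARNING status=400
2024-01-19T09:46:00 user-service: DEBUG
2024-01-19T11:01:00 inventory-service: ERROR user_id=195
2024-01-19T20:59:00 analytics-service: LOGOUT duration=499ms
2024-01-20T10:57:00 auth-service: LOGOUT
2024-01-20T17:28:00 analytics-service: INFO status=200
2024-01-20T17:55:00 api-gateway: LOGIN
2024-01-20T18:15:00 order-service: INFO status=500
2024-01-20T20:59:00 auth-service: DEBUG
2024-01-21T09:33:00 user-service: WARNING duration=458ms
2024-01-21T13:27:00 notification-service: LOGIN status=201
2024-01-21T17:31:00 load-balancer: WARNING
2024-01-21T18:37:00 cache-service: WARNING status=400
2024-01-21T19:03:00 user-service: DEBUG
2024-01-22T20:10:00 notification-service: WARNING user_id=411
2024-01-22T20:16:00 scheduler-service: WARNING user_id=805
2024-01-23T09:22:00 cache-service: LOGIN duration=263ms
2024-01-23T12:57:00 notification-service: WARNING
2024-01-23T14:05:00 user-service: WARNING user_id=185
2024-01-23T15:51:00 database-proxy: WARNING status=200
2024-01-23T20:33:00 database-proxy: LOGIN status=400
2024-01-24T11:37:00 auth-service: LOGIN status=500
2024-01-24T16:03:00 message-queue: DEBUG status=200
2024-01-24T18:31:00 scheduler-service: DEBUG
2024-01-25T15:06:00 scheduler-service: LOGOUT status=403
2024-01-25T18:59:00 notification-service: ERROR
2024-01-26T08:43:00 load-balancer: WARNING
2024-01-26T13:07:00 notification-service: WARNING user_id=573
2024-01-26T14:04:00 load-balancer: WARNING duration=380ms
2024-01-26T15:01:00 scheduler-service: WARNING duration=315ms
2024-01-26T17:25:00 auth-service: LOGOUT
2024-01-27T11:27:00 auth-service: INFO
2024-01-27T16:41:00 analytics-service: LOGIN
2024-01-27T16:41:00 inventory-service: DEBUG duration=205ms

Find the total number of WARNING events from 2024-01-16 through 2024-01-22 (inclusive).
8

To filter by date range:

1. Date range: 2024-01-16 through 2024-01-22, both dates inclusive
2. Filter for WARNING events whose date falls in this range
3. Count matching events: 8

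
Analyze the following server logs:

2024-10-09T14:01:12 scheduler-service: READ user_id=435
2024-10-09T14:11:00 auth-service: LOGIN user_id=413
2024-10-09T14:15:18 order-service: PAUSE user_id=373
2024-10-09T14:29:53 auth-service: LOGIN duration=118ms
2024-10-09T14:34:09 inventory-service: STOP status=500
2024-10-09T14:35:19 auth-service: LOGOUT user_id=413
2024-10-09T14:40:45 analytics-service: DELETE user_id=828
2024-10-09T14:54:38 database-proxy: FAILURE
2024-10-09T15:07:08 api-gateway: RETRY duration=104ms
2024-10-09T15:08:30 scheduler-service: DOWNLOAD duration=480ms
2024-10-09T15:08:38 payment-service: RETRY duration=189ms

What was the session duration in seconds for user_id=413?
1459

To calculate session duration:

1. Find LOGIN event for user_id=413: 2024-10-09T14:11:00
2. Find LOGOUT event for user_id=413: 2024-10-09T14:35:19
3. Session duration: 2024-10-09T14:35:19 - 2024-10-09T14:11:00 = 1459 seconds (24 minutes)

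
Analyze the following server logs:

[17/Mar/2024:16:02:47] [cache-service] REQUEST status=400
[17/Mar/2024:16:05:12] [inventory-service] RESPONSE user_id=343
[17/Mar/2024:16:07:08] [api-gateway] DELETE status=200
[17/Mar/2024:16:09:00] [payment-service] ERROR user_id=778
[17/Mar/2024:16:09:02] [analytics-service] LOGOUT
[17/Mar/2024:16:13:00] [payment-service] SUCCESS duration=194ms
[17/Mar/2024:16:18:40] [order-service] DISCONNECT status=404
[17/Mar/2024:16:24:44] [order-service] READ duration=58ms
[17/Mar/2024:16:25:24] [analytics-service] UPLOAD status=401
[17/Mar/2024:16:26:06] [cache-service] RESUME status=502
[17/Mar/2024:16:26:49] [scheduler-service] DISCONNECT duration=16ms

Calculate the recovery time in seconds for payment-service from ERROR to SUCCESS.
240

To calculate recovery time:

1. Find ERROR event for payment-service: 17/Mar/2024:16:09:00
2. Find next SUCCESS event for payment-service: 17/Mar/2024:16:13:00
3. Recovery time: 17/Mar/2024:16:13:00 - 17/Mar/2024:16:09:00 = 240 seconds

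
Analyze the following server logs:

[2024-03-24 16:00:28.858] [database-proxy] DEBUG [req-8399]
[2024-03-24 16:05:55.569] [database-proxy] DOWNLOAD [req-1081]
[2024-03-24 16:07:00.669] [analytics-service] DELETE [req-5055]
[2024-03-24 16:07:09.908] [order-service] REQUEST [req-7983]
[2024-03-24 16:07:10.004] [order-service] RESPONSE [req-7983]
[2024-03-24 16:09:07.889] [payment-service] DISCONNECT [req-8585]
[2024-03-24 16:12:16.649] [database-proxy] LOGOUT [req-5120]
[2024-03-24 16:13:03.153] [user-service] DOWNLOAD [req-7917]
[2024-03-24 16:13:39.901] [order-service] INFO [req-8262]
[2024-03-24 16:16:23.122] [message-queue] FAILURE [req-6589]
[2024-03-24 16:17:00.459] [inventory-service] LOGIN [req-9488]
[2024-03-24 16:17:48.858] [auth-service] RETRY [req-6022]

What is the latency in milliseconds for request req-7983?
96

To calculate latency:

1. Find REQUEST with id req-7983: 2024-03-24 16:07:09.908
2. Find RESPONSE with id req-7983: 2024-03-24 16:07:10.004
3. Latency: 2024-03-24 16:07:10.004 - 2024-03-24 16:07:09.908 = 96ms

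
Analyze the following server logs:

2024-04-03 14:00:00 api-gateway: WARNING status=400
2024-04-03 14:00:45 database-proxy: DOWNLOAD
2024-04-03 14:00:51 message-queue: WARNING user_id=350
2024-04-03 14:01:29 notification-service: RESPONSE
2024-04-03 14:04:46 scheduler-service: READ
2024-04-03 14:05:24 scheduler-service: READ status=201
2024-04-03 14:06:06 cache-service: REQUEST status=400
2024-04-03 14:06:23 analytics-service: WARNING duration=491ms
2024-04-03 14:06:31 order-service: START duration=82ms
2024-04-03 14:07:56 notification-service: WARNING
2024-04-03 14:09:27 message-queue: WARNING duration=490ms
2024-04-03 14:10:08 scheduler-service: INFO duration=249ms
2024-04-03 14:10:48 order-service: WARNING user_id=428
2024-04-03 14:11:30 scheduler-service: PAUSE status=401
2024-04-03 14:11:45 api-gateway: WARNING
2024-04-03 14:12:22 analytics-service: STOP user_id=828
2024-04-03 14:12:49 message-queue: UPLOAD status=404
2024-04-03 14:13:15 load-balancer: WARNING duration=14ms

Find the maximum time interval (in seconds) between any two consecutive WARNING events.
332

To find the longest gap:

1. Extract all WARNING events in chronological order
2. Calculate time differences between consecutive events
3. Find the maximum difference
4. Longest gap: 332 seconds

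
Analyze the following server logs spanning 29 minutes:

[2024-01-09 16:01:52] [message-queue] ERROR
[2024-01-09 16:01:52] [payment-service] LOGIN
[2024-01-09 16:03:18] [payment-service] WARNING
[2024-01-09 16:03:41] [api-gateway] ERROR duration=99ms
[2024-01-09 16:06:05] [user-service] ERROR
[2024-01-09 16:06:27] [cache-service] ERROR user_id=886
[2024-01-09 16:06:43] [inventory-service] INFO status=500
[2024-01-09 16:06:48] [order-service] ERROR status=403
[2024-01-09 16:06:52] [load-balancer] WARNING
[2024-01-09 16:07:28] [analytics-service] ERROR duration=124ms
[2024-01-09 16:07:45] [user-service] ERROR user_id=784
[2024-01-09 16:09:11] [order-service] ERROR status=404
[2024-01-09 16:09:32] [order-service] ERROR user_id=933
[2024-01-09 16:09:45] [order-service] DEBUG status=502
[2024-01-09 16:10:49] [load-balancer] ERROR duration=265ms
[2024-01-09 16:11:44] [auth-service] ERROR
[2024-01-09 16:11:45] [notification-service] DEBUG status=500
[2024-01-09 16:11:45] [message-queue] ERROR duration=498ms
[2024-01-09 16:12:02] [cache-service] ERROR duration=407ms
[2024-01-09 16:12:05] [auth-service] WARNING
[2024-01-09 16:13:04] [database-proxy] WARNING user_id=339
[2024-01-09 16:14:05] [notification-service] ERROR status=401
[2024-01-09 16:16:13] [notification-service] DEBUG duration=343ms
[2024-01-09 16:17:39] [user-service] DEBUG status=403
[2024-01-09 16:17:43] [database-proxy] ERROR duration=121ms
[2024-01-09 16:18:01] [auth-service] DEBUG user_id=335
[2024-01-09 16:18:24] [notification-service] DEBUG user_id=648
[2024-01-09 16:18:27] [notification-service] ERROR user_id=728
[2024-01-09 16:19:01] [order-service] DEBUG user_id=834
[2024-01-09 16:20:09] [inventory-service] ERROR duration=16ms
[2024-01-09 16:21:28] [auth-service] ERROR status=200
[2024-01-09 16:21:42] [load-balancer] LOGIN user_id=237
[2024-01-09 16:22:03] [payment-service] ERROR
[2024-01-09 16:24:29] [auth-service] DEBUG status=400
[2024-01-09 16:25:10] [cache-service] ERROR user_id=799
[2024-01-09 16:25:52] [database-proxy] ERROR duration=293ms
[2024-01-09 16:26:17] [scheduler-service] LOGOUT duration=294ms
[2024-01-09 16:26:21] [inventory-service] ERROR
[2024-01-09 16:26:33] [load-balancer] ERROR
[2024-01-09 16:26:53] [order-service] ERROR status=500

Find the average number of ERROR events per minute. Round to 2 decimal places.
0.83

To calculate the rate:

1. Count total ERROR events: 24
2. Total time period: 29 minutes
3. Rate = 24 / 29 = 0.83 events per minute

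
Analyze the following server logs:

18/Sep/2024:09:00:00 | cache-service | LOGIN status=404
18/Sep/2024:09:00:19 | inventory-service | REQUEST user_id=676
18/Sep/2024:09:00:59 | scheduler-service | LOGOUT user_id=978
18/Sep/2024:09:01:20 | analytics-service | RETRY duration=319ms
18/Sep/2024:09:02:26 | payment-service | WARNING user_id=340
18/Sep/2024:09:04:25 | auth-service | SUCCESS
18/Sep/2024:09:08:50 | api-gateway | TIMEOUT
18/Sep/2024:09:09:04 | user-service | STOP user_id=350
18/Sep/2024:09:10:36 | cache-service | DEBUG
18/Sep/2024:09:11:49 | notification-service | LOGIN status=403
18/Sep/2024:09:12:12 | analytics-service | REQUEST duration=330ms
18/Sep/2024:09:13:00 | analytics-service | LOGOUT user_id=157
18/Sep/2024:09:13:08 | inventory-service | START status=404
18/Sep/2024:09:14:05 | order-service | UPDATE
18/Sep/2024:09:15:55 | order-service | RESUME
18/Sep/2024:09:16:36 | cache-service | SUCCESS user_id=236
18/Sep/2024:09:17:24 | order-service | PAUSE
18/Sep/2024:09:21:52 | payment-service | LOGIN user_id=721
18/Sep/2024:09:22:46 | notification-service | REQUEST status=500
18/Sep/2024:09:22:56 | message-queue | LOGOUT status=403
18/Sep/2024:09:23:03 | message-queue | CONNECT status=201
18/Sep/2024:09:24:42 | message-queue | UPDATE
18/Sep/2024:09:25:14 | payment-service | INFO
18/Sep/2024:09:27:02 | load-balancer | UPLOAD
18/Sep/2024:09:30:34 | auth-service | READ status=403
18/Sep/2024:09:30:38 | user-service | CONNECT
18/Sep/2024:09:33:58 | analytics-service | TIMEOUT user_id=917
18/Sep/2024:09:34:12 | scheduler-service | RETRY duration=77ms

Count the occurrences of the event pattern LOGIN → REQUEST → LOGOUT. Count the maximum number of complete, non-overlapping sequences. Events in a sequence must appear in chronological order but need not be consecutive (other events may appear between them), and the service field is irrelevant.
3

To count sequences:

1. Look for pattern: LOGIN → REQUEST → LOGOUT
2. Greedily scan the log in chronological order, matching each sequence element in turn (ignoring service)
3. Each time the full pattern completes, increment the count and restart matching from the next event
4. Complete non-overlapping sequences found: 3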